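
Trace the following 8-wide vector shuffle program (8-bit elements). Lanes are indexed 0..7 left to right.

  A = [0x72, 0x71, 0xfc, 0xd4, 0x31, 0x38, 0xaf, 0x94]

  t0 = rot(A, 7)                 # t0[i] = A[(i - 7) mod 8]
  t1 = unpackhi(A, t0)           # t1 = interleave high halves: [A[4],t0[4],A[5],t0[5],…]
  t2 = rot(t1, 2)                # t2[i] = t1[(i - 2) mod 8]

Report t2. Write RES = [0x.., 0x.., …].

RES = [ 0x94  0x72  0x31  0x38  0x38  0xaf  0xaf  0x94 ]

→ t0 |71|fc|d4|31|38|af|94|72|
→ t1 |31|38|38|af|af|94|94|72|
→ t2 |94|72|31|38|38|af|af|94|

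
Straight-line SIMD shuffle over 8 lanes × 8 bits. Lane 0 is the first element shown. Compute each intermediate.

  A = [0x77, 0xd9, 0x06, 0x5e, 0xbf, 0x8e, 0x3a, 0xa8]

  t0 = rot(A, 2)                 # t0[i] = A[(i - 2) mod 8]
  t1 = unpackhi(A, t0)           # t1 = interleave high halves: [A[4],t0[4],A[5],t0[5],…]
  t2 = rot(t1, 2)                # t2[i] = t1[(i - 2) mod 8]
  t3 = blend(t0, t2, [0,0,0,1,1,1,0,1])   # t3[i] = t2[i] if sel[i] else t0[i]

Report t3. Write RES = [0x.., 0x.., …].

→ t0 |3a|a8|77|d9|06|5e|bf|8e|
→ t1 |bf|06|8e|5e|3a|bf|a8|8e|
→ t2 |a8|8e|bf|06|8e|5e|3a|bf|
→ t3 |3a|a8|77|06|8e|5e|bf|bf|

RES = [0x3a, 0xa8, 0x77, 0x06, 0x8e, 0x5e, 0xbf, 0xbf]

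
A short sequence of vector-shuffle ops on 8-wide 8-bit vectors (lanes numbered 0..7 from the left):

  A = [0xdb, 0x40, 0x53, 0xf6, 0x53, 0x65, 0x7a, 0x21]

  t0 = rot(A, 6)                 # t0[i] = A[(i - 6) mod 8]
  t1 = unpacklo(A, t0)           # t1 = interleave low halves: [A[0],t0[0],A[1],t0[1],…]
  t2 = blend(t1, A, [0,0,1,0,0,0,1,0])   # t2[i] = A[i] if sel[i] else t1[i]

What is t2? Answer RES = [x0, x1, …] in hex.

RES = [ 0xdb  0x53  0x53  0xf6  0x53  0x53  0x7a  0x65 ]

→ t0 |53|f6|53|65|7a|21|db|40|
→ t1 |db|53|40|f6|53|53|f6|65|
→ t2 |db|53|53|f6|53|53|7a|65|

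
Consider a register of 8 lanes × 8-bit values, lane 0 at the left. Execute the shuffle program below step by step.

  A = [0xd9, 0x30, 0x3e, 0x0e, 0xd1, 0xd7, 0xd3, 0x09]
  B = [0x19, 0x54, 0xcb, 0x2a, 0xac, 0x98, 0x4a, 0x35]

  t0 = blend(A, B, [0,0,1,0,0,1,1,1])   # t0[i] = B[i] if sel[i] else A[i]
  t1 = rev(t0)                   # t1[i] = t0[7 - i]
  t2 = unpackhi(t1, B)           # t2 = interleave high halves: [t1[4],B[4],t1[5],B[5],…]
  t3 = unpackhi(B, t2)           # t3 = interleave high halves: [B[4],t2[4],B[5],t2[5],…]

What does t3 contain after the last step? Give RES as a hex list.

RES = [0xac, 0x30, 0x98, 0x4a, 0x4a, 0xd9, 0x35, 0x35]

t0 = [0xd9, 0x30, 0xcb, 0x0e, 0xd1, 0x98, 0x4a, 0x35]
t1 = [0x35, 0x4a, 0x98, 0xd1, 0x0e, 0xcb, 0x30, 0xd9]
t2 = [0x0e, 0xac, 0xcb, 0x98, 0x30, 0x4a, 0xd9, 0x35]
t3 = [0xac, 0x30, 0x98, 0x4a, 0x4a, 0xd9, 0x35, 0x35]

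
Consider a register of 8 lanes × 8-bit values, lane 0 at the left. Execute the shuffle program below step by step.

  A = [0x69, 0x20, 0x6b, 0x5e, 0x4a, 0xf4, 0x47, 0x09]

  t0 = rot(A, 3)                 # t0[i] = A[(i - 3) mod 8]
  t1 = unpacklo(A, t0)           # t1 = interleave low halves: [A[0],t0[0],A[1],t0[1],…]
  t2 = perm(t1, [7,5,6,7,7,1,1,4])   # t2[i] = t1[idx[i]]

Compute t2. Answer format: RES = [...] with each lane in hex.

RES = [0x69, 0x09, 0x5e, 0x69, 0x69, 0xf4, 0xf4, 0x6b]

t0 = [0xf4, 0x47, 0x09, 0x69, 0x20, 0x6b, 0x5e, 0x4a]
t1 = [0x69, 0xf4, 0x20, 0x47, 0x6b, 0x09, 0x5e, 0x69]
t2 = [0x69, 0x09, 0x5e, 0x69, 0x69, 0xf4, 0xf4, 0x6b]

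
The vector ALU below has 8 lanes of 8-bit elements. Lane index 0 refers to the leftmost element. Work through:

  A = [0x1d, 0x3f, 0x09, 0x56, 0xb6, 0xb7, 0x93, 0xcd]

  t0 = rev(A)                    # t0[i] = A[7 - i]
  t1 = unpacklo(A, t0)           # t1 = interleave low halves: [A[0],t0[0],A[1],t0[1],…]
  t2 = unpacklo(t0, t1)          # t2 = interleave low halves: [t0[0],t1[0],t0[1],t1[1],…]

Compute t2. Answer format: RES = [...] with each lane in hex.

t0 = [0xcd, 0x93, 0xb7, 0xb6, 0x56, 0x09, 0x3f, 0x1d]
t1 = [0x1d, 0xcd, 0x3f, 0x93, 0x09, 0xb7, 0x56, 0xb6]
t2 = [0xcd, 0x1d, 0x93, 0xcd, 0xb7, 0x3f, 0xb6, 0x93]

RES = [0xcd, 0x1d, 0x93, 0xcd, 0xb7, 0x3f, 0xb6, 0x93]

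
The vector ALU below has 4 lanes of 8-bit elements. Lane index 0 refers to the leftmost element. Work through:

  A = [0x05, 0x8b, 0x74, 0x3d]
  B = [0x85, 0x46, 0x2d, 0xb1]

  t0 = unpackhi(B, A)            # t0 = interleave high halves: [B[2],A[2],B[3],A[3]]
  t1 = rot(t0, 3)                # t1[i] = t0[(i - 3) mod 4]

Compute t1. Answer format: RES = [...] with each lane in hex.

RES = [0x74, 0xb1, 0x3d, 0x2d]

  t0: 2d 74 b1 3d
  t1: 74 b1 3d 2d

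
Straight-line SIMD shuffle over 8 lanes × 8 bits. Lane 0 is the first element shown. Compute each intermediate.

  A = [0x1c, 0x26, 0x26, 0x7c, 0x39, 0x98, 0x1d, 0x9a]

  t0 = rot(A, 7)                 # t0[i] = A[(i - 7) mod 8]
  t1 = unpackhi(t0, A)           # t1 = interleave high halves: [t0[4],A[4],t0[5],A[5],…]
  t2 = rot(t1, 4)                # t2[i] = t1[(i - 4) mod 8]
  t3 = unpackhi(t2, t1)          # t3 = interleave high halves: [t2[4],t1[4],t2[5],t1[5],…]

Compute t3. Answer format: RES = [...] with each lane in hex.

RES = [ 0x98  0x9a  0x39  0x1d  0x1d  0x1c  0x98  0x9a ]

t0 = [0x26, 0x26, 0x7c, 0x39, 0x98, 0x1d, 0x9a, 0x1c]
t1 = [0x98, 0x39, 0x1d, 0x98, 0x9a, 0x1d, 0x1c, 0x9a]
t2 = [0x9a, 0x1d, 0x1c, 0x9a, 0x98, 0x39, 0x1d, 0x98]
t3 = [0x98, 0x9a, 0x39, 0x1d, 0x1d, 0x1c, 0x98, 0x9a]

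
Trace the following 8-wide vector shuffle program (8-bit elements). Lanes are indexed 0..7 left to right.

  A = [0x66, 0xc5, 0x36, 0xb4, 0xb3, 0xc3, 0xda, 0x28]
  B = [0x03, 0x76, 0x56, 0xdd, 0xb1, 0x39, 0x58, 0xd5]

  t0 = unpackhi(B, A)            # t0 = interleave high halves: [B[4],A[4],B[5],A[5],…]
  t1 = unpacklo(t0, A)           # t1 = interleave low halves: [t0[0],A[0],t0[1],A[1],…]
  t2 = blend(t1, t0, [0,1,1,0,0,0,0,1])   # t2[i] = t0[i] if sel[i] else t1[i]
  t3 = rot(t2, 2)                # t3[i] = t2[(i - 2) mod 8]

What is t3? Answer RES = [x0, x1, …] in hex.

RES = [0xc3, 0x28, 0xb1, 0xb3, 0x39, 0xc5, 0x39, 0x36]

→ t0 |b1|b3|39|c3|58|da|d5|28|
→ t1 |b1|66|b3|c5|39|36|c3|b4|
→ t2 |b1|b3|39|c5|39|36|c3|28|
→ t3 |c3|28|b1|b3|39|c5|39|36|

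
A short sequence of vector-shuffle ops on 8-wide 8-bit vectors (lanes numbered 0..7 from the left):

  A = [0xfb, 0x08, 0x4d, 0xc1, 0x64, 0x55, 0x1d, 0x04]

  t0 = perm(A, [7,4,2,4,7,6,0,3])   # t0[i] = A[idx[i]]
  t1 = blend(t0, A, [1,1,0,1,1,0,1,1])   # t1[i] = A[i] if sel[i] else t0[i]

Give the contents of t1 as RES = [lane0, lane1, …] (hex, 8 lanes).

t0 = [0x04, 0x64, 0x4d, 0x64, 0x04, 0x1d, 0xfb, 0xc1]
t1 = [0xfb, 0x08, 0x4d, 0xc1, 0x64, 0x1d, 0x1d, 0x04]

RES = [0xfb, 0x08, 0x4d, 0xc1, 0x64, 0x1d, 0x1d, 0x04]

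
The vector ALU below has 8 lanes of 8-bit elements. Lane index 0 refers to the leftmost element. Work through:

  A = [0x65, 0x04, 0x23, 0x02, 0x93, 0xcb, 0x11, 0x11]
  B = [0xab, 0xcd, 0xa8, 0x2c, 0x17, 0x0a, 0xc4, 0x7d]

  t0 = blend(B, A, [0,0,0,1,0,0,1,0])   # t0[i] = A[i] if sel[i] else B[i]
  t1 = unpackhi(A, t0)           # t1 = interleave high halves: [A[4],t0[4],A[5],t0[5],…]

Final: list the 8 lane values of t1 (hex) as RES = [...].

t0 = [0xab, 0xcd, 0xa8, 0x02, 0x17, 0x0a, 0x11, 0x7d]
t1 = [0x93, 0x17, 0xcb, 0x0a, 0x11, 0x11, 0x11, 0x7d]

RES = [ 0x93  0x17  0xcb  0x0a  0x11  0x11  0x11  0x7d ]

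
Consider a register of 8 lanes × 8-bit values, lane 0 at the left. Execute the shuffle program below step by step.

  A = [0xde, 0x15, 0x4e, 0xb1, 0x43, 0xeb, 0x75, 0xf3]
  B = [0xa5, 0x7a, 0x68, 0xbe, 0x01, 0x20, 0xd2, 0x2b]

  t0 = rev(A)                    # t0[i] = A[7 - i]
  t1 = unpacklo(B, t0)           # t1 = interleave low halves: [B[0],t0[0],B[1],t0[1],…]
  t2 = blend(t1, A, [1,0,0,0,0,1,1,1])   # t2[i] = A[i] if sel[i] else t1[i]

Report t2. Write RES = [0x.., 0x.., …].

t0 = [0xf3, 0x75, 0xeb, 0x43, 0xb1, 0x4e, 0x15, 0xde]
t1 = [0xa5, 0xf3, 0x7a, 0x75, 0x68, 0xeb, 0xbe, 0x43]
t2 = [0xde, 0xf3, 0x7a, 0x75, 0x68, 0xeb, 0x75, 0xf3]

RES = [ 0xde  0xf3  0x7a  0x75  0x68  0xeb  0x75  0xf3 ]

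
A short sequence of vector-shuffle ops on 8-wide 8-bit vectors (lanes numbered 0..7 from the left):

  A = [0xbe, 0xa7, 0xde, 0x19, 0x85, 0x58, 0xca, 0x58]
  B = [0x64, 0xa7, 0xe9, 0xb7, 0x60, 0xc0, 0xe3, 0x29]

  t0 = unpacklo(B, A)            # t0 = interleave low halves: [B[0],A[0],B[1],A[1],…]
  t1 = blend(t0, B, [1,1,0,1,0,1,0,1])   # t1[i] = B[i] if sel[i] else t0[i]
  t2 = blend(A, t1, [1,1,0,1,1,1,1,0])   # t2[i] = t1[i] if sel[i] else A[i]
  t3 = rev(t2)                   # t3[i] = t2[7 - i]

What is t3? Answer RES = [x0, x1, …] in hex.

RES = [ 0x58  0xb7  0xc0  0xe9  0xb7  0xde  0xa7  0x64 ]

  t0: 64 be a7 a7 e9 de b7 19
  t1: 64 a7 a7 b7 e9 c0 b7 29
  t2: 64 a7 de b7 e9 c0 b7 58
  t3: 58 b7 c0 e9 b7 de a7 64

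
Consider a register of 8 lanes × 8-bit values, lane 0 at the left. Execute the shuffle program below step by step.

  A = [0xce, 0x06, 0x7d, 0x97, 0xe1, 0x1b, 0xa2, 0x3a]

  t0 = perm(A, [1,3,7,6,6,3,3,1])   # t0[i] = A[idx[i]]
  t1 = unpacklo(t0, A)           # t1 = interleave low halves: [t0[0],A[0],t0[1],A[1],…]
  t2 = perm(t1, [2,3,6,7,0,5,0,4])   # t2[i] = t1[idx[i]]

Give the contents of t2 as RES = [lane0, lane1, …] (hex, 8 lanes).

→ t0 |06|97|3a|a2|a2|97|97|06|
→ t1 |06|ce|97|06|3a|7d|a2|97|
→ t2 |97|06|a2|97|06|7d|06|3a|

RES = [ 0x97  0x06  0xa2  0x97  0x06  0x7d  0x06  0x3a ]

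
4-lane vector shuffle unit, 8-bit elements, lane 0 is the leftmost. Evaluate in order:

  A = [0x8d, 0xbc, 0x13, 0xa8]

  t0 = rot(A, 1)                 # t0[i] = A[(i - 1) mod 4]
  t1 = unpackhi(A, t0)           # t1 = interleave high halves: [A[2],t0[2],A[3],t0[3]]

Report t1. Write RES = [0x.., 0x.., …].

RES = [ 0x13  0xbc  0xa8  0x13 ]

→ t0 |a8|8d|bc|13|
→ t1 |13|bc|a8|13|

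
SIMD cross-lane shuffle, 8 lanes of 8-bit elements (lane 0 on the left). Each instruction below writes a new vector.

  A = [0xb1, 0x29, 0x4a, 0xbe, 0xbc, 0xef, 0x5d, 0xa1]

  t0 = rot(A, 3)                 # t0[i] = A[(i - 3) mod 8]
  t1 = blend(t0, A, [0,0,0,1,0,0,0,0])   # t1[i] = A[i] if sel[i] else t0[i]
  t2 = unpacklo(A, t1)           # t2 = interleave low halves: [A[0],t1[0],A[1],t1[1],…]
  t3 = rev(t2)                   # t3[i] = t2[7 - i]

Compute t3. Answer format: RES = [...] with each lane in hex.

→ t0 |ef|5d|a1|b1|29|4a|be|bc|
→ t1 |ef|5d|a1|be|29|4a|be|bc|
→ t2 |b1|ef|29|5d|4a|a1|be|be|
→ t3 |be|be|a1|4a|5d|29|ef|b1|

RES = [0xbe, 0xbe, 0xa1, 0x4a, 0x5d, 0x29, 0xef, 0xb1]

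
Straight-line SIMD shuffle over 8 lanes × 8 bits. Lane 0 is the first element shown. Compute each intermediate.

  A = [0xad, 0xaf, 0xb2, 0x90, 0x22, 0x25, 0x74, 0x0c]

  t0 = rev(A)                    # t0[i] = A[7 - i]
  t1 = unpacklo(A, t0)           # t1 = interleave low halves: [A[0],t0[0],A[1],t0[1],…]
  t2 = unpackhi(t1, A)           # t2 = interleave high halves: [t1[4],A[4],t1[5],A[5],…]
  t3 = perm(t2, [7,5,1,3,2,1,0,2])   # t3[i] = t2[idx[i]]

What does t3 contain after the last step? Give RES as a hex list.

→ t0 |0c|74|25|22|90|b2|af|ad|
→ t1 |ad|0c|af|74|b2|25|90|22|
→ t2 |b2|22|25|25|90|74|22|0c|
→ t3 |0c|74|22|25|25|22|b2|25|

RES = [0x0c, 0x74, 0x22, 0x25, 0x25, 0x22, 0xb2, 0x25]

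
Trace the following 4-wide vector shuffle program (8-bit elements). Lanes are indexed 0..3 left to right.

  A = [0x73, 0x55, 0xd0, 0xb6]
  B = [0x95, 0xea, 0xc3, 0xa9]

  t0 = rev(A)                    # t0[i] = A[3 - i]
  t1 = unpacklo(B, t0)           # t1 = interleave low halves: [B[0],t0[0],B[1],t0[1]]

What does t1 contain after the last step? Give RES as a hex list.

→ t0 |b6|d0|55|73|
→ t1 |95|b6|ea|d0|

RES = [0x95, 0xb6, 0xea, 0xd0]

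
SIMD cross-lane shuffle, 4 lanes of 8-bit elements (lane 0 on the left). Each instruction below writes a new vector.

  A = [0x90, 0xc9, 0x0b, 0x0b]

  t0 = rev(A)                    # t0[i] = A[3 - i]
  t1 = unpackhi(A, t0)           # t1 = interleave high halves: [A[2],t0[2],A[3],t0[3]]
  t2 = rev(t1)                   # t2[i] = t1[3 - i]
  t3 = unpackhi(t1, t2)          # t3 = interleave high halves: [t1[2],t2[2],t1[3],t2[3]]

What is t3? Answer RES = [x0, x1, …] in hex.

t0 = [0x0b, 0x0b, 0xc9, 0x90]
t1 = [0x0b, 0xc9, 0x0b, 0x90]
t2 = [0x90, 0x0b, 0xc9, 0x0b]
t3 = [0x0b, 0xc9, 0x90, 0x0b]

RES = [0x0b, 0xc9, 0x90, 0x0b]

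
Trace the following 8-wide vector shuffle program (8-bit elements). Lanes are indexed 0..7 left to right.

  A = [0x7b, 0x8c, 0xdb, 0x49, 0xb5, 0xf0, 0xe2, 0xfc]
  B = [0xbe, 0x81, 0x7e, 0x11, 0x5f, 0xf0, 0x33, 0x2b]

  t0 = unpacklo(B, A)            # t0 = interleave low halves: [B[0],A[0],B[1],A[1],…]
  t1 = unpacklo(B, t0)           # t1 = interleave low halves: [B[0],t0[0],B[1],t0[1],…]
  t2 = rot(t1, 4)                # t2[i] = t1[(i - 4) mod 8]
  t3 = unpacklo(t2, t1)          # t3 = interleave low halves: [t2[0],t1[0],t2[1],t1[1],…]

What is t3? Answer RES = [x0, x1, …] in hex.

  t0: be 7b 81 8c 7e db 11 49
  t1: be be 81 7b 7e 81 11 8c
  t2: 7e 81 11 8c be be 81 7b
  t3: 7e be 81 be 11 81 8c 7b

RES = [0x7e, 0xbe, 0x81, 0xbe, 0x11, 0x81, 0x8c, 0x7b]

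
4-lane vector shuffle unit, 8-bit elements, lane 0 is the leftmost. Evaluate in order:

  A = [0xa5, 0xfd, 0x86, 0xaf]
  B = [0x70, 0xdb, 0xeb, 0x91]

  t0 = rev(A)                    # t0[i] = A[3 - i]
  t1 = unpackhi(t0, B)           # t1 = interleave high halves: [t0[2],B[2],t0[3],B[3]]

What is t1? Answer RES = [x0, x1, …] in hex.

t0 = [0xaf, 0x86, 0xfd, 0xa5]
t1 = [0xfd, 0xeb, 0xa5, 0x91]

RES = [0xfd, 0xeb, 0xa5, 0x91]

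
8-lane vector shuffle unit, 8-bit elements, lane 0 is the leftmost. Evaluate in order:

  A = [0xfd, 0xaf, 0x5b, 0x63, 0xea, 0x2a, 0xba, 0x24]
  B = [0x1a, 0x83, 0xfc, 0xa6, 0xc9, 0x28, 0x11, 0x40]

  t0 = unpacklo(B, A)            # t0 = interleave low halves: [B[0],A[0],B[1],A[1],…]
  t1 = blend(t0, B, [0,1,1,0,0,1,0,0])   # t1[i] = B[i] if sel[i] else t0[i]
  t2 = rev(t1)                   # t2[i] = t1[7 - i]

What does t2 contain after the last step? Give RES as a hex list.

RES = [0x63, 0xa6, 0x28, 0xfc, 0xaf, 0xfc, 0x83, 0x1a]

  t0: 1a fd 83 af fc 5b a6 63
  t1: 1a 83 fc af fc 28 a6 63
  t2: 63 a6 28 fc af fc 83 1a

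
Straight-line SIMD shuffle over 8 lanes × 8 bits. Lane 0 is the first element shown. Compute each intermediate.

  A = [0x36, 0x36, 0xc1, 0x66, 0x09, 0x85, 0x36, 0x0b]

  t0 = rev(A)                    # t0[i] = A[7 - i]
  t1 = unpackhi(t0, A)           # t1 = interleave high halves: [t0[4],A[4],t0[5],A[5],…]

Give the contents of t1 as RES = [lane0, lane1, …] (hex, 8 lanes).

  t0: 0b 36 85 09 66 c1 36 36
  t1: 66 09 c1 85 36 36 36 0b

RES = [ 0x66  0x09  0xc1  0x85  0x36  0x36  0x36  0x0b ]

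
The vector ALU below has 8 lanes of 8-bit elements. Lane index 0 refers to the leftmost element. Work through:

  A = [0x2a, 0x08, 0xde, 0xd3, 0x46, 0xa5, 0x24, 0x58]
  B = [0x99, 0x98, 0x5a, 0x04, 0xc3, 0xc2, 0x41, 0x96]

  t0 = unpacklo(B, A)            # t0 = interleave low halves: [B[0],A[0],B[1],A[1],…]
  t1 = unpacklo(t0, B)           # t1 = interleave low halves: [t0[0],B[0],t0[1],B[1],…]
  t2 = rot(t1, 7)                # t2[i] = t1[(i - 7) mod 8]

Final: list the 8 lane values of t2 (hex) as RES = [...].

RES = [0x99, 0x2a, 0x98, 0x98, 0x5a, 0x08, 0x04, 0x99]

t0 = [0x99, 0x2a, 0x98, 0x08, 0x5a, 0xde, 0x04, 0xd3]
t1 = [0x99, 0x99, 0x2a, 0x98, 0x98, 0x5a, 0x08, 0x04]
t2 = [0x99, 0x2a, 0x98, 0x98, 0x5a, 0x08, 0x04, 0x99]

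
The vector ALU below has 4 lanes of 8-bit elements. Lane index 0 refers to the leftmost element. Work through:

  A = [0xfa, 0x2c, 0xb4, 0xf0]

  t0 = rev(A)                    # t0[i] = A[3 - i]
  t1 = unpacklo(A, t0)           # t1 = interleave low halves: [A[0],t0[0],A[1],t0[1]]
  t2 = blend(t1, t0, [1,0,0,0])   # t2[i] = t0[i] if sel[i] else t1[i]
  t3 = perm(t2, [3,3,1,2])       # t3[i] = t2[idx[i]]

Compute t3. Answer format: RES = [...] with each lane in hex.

RES = [ 0xb4  0xb4  0xf0  0x2c ]

→ t0 |f0|b4|2c|fa|
→ t1 |fa|f0|2c|b4|
→ t2 |f0|f0|2c|b4|
→ t3 |b4|b4|f0|2c|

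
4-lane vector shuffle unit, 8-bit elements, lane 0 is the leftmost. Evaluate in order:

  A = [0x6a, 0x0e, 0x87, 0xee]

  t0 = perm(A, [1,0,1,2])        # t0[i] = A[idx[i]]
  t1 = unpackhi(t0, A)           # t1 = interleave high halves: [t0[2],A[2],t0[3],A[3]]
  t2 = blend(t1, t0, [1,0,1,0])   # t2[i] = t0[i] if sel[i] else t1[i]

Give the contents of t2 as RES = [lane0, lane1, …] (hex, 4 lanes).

t0 = [0x0e, 0x6a, 0x0e, 0x87]
t1 = [0x0e, 0x87, 0x87, 0xee]
t2 = [0x0e, 0x87, 0x0e, 0xee]

RES = [0x0e, 0x87, 0x0e, 0xee]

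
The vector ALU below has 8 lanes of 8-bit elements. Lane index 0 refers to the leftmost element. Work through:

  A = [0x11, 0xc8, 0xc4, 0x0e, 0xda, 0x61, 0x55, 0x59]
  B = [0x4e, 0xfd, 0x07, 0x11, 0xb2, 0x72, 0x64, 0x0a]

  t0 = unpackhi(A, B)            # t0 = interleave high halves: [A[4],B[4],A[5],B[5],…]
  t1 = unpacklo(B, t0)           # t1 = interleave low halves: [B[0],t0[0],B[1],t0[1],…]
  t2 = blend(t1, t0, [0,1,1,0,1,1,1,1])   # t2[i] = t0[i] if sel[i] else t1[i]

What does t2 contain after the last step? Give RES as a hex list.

→ t0 |da|b2|61|72|55|64|59|0a|
→ t1 |4e|da|fd|b2|07|61|11|72|
→ t2 |4e|b2|61|b2|55|64|59|0a|

RES = [ 0x4e  0xb2  0x61  0xb2  0x55  0x64  0x59  0x0a ]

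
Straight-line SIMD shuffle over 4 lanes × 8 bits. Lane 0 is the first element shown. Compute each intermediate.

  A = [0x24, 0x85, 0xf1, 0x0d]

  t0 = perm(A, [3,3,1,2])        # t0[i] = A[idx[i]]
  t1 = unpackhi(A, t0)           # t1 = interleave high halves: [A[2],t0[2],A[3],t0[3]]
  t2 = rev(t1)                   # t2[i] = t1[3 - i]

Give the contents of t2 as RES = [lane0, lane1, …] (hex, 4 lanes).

→ t0 |0d|0d|85|f1|
→ t1 |f1|85|0d|f1|
→ t2 |f1|0d|85|f1|

RES = [0xf1, 0x0d, 0x85, 0xf1]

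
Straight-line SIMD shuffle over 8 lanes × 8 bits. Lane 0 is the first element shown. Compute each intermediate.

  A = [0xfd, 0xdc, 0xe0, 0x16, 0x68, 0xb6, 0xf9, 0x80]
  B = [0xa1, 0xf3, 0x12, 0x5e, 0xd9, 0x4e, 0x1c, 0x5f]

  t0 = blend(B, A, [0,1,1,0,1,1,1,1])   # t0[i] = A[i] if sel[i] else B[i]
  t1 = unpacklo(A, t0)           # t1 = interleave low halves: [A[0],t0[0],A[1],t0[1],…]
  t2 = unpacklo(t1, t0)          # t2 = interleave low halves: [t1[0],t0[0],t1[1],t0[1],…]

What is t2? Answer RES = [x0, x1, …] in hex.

RES = [0xfd, 0xa1, 0xa1, 0xdc, 0xdc, 0xe0, 0xdc, 0x5e]

  t0: a1 dc e0 5e 68 b6 f9 80
  t1: fd a1 dc dc e0 e0 16 5e
  t2: fd a1 a1 dc dc e0 dc 5e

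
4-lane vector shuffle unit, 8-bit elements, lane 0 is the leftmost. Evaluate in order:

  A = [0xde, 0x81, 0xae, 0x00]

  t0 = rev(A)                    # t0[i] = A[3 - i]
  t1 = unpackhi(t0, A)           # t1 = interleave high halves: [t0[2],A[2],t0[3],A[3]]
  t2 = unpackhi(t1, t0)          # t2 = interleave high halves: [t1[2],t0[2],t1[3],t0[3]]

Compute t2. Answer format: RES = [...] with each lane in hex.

RES = [0xde, 0x81, 0x00, 0xde]

t0 = [0x00, 0xae, 0x81, 0xde]
t1 = [0x81, 0xae, 0xde, 0x00]
t2 = [0xde, 0x81, 0x00, 0xde]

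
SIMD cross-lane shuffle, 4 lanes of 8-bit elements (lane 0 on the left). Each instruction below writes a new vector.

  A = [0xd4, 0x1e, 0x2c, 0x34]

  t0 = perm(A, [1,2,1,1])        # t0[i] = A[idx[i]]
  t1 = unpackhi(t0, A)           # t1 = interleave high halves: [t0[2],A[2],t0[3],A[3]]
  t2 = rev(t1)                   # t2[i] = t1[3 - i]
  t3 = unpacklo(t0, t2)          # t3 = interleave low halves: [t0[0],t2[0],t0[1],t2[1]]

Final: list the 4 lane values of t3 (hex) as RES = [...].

RES = [0x1e, 0x34, 0x2c, 0x1e]

→ t0 |1e|2c|1e|1e|
→ t1 |1e|2c|1e|34|
→ t2 |34|1e|2c|1e|
→ t3 |1e|34|2c|1e|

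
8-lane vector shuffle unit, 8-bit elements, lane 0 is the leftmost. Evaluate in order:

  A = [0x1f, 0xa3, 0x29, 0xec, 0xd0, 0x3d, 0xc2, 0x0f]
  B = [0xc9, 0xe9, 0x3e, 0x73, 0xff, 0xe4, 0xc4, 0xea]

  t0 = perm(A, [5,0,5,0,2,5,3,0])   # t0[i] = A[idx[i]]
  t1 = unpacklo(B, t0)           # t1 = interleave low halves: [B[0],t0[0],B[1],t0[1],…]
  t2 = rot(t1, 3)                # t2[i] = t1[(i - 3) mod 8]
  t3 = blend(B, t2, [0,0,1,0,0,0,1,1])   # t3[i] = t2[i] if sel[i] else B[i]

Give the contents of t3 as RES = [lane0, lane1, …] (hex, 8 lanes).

RES = [ 0xc9  0xe9  0x1f  0x73  0xff  0xe4  0x1f  0x3e ]

t0 = [0x3d, 0x1f, 0x3d, 0x1f, 0x29, 0x3d, 0xec, 0x1f]
t1 = [0xc9, 0x3d, 0xe9, 0x1f, 0x3e, 0x3d, 0x73, 0x1f]
t2 = [0x3d, 0x73, 0x1f, 0xc9, 0x3d, 0xe9, 0x1f, 0x3e]
t3 = [0xc9, 0xe9, 0x1f, 0x73, 0xff, 0xe4, 0x1f, 0x3e]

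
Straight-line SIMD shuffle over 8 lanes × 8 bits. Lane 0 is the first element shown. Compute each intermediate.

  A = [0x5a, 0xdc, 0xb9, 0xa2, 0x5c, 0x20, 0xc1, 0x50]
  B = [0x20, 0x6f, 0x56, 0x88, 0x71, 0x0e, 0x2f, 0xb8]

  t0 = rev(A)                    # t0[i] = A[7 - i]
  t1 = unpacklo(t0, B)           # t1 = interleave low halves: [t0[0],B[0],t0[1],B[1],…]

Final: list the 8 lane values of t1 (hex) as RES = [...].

→ t0 |50|c1|20|5c|a2|b9|dc|5a|
→ t1 |50|20|c1|6f|20|56|5c|88|

RES = [0x50, 0x20, 0xc1, 0x6f, 0x20, 0x56, 0x5c, 0x88]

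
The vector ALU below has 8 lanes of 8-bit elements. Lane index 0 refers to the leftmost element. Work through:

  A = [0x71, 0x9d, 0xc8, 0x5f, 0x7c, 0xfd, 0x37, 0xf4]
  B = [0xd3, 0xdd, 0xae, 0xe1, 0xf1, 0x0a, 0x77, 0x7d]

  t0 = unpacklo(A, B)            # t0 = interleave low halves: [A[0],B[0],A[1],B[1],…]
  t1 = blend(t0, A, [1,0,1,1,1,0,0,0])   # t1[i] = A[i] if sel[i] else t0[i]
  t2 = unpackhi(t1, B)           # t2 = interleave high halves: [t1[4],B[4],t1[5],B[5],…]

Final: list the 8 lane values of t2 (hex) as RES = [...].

RES = [ 0x7c  0xf1  0xae  0x0a  0x5f  0x77  0xe1  0x7d ]

  t0: 71 d3 9d dd c8 ae 5f e1
  t1: 71 d3 c8 5f 7c ae 5f e1
  t2: 7c f1 ae 0a 5f 77 e1 7d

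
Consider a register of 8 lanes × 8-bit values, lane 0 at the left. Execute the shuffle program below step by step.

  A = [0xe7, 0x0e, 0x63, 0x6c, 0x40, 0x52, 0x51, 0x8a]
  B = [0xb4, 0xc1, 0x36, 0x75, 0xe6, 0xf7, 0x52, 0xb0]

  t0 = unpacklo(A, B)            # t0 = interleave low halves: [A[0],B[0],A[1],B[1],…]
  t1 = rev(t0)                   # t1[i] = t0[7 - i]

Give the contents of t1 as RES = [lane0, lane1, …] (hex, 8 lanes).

RES = [0x75, 0x6c, 0x36, 0x63, 0xc1, 0x0e, 0xb4, 0xe7]

  t0: e7 b4 0e c1 63 36 6c 75
  t1: 75 6c 36 63 c1 0e b4 e7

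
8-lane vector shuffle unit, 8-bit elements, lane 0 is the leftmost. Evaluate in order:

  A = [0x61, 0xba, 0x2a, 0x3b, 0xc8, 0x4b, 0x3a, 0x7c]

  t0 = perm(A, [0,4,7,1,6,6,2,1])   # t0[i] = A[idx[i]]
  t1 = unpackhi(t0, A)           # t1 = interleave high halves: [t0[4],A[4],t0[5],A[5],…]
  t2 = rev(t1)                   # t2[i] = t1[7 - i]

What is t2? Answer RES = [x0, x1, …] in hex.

RES = [ 0x7c  0xba  0x3a  0x2a  0x4b  0x3a  0xc8  0x3a ]

t0 = [0x61, 0xc8, 0x7c, 0xba, 0x3a, 0x3a, 0x2a, 0xba]
t1 = [0x3a, 0xc8, 0x3a, 0x4b, 0x2a, 0x3a, 0xba, 0x7c]
t2 = [0x7c, 0xba, 0x3a, 0x2a, 0x4b, 0x3a, 0xc8, 0x3a]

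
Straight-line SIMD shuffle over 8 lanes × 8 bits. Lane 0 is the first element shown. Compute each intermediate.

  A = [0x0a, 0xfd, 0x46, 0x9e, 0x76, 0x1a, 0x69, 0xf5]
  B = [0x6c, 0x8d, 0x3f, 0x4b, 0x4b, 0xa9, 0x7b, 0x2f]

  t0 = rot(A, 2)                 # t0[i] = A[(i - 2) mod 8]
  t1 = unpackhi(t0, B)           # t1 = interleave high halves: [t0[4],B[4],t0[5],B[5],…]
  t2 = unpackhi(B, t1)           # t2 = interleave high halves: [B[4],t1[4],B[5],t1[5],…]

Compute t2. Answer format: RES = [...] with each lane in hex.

→ t0 |69|f5|0a|fd|46|9e|76|1a|
→ t1 |46|4b|9e|a9|76|7b|1a|2f|
→ t2 |4b|76|a9|7b|7b|1a|2f|2f|

RES = [ 0x4b  0x76  0xa9  0x7b  0x7b  0x1a  0x2f  0x2f ]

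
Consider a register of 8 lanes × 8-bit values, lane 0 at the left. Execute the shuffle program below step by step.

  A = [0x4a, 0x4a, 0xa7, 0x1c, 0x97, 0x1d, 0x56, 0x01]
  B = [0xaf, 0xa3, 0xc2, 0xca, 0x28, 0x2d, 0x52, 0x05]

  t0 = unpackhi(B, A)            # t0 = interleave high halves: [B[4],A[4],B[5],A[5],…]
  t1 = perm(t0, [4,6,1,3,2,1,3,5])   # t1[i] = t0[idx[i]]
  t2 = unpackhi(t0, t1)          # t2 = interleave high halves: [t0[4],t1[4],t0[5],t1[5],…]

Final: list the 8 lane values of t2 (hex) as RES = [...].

  t0: 28 97 2d 1d 52 56 05 01
  t1: 52 05 97 1d 2d 97 1d 56
  t2: 52 2d 56 97 05 1d 01 56

RES = [0x52, 0x2d, 0x56, 0x97, 0x05, 0x1d, 0x01, 0x56]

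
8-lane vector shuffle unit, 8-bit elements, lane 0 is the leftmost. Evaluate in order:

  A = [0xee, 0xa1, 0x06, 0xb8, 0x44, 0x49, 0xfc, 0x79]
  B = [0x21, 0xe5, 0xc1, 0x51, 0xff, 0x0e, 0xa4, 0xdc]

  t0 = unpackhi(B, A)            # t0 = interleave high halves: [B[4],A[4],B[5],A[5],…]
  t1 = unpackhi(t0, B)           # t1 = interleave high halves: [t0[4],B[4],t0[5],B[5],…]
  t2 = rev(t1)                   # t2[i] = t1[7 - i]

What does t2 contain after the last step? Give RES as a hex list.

RES = [ 0xdc  0x79  0xa4  0xdc  0x0e  0xfc  0xff  0xa4 ]

→ t0 |ff|44|0e|49|a4|fc|dc|79|
→ t1 |a4|ff|fc|0e|dc|a4|79|dc|
→ t2 |dc|79|a4|dc|0e|fc|ff|a4|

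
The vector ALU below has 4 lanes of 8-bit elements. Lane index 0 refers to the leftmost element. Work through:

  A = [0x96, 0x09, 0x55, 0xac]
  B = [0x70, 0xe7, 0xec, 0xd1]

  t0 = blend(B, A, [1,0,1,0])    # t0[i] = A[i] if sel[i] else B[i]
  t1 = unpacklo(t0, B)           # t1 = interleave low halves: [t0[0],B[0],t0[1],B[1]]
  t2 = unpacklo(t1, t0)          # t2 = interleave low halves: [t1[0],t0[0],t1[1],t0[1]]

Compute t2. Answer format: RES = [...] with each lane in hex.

RES = [0x96, 0x96, 0x70, 0xe7]

→ t0 |96|e7|55|d1|
→ t1 |96|70|e7|e7|
→ t2 |96|96|70|e7|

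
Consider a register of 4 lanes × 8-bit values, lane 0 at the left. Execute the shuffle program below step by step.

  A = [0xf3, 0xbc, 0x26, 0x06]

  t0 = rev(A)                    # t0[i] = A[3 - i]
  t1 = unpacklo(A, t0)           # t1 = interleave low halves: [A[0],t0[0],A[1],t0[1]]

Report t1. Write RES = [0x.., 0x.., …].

RES = [0xf3, 0x06, 0xbc, 0x26]

  t0: 06 26 bc f3
  t1: f3 06 bc 26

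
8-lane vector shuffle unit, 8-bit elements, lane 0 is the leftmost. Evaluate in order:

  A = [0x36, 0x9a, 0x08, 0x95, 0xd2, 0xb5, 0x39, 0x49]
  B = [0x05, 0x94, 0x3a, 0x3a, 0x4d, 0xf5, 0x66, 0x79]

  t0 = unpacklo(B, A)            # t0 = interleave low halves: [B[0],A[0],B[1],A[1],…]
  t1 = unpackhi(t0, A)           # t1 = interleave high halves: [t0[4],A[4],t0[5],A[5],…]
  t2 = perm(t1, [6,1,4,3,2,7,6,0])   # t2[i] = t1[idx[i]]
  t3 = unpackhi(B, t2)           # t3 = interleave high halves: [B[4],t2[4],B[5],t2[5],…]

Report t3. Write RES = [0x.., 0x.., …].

→ t0 |05|36|94|9a|3a|08|3a|95|
→ t1 |3a|d2|08|b5|3a|39|95|49|
→ t2 |95|d2|3a|b5|08|49|95|3a|
→ t3 |4d|08|f5|49|66|95|79|3a|

RES = [0x4d, 0x08, 0xf5, 0x49, 0x66, 0x95, 0x79, 0x3a]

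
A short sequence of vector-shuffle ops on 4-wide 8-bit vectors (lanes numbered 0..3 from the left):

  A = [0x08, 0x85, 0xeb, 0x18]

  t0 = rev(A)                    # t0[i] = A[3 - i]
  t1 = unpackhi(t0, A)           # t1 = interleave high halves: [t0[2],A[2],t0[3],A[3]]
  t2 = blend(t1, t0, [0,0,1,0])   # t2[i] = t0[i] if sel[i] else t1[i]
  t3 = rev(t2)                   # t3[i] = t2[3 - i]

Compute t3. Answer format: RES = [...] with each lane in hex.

RES = [ 0x18  0x85  0xeb  0x85 ]

  t0: 18 eb 85 08
  t1: 85 eb 08 18
  t2: 85 eb 85 18
  t3: 18 85 eb 85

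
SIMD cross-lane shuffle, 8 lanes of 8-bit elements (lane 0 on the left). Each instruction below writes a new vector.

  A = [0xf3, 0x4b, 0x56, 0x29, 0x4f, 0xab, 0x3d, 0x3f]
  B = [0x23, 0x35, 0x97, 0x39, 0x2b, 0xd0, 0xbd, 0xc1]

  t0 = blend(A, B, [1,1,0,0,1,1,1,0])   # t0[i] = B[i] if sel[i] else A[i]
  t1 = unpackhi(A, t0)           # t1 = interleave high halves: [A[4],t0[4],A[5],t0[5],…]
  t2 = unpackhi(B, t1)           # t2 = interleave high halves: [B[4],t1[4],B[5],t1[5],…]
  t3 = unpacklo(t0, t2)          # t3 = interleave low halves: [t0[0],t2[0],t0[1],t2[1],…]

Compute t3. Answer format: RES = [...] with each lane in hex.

→ t0 |23|35|56|29|2b|d0|bd|3f|
→ t1 |4f|2b|ab|d0|3d|bd|3f|3f|
→ t2 |2b|3d|d0|bd|bd|3f|c1|3f|
→ t3 |23|2b|35|3d|56|d0|29|bd|

RES = [0x23, 0x2b, 0x35, 0x3d, 0x56, 0xd0, 0x29, 0xbd]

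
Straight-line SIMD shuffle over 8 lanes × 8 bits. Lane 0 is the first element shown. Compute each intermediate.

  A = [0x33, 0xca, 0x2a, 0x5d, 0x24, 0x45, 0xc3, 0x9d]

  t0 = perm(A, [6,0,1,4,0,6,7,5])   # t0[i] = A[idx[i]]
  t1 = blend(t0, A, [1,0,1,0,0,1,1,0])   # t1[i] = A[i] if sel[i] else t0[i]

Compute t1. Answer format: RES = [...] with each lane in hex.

RES = [0x33, 0x33, 0x2a, 0x24, 0x33, 0x45, 0xc3, 0x45]

→ t0 |c3|33|ca|24|33|c3|9d|45|
→ t1 |33|33|2a|24|33|45|c3|45|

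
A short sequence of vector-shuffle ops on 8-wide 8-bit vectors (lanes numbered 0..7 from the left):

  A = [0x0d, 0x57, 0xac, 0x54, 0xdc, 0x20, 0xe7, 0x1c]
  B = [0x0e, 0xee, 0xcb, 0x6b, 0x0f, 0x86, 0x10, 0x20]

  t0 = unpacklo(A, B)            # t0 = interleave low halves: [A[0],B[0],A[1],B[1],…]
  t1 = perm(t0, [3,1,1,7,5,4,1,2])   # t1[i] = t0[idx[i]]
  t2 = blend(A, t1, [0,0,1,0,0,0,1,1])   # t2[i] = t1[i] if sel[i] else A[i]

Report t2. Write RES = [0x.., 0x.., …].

→ t0 |0d|0e|57|ee|ac|cb|54|6b|
→ t1 |ee|0e|0e|6b|cb|ac|0e|57|
→ t2 |0d|57|0e|54|dc|20|0e|57|

RES = [0x0d, 0x57, 0x0e, 0x54, 0xdc, 0x20, 0x0e, 0x57]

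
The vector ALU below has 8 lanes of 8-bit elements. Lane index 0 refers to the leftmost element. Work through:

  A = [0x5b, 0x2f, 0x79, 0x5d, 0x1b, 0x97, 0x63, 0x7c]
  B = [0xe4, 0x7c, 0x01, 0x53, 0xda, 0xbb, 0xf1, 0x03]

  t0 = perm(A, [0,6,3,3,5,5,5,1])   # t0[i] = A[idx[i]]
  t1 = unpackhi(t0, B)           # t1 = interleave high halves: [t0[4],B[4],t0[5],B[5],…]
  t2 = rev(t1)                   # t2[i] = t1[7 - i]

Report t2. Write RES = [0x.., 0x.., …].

RES = [ 0x03  0x2f  0xf1  0x97  0xbb  0x97  0xda  0x97 ]

t0 = [0x5b, 0x63, 0x5d, 0x5d, 0x97, 0x97, 0x97, 0x2f]
t1 = [0x97, 0xda, 0x97, 0xbb, 0x97, 0xf1, 0x2f, 0x03]
t2 = [0x03, 0x2f, 0xf1, 0x97, 0xbb, 0x97, 0xda, 0x97]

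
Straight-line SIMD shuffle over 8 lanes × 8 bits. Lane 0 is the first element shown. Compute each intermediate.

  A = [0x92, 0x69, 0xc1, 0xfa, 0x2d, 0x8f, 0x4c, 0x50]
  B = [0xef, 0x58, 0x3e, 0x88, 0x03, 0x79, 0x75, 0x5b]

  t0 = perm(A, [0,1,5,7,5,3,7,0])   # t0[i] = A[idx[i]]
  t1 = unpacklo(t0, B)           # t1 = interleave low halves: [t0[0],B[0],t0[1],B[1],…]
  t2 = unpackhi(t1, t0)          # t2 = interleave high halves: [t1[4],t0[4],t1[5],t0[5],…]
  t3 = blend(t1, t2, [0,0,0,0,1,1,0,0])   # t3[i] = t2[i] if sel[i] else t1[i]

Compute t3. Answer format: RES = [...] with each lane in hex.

t0 = [0x92, 0x69, 0x8f, 0x50, 0x8f, 0xfa, 0x50, 0x92]
t1 = [0x92, 0xef, 0x69, 0x58, 0x8f, 0x3e, 0x50, 0x88]
t2 = [0x8f, 0x8f, 0x3e, 0xfa, 0x50, 0x50, 0x88, 0x92]
t3 = [0x92, 0xef, 0x69, 0x58, 0x50, 0x50, 0x50, 0x88]

RES = [0x92, 0xef, 0x69, 0x58, 0x50, 0x50, 0x50, 0x88]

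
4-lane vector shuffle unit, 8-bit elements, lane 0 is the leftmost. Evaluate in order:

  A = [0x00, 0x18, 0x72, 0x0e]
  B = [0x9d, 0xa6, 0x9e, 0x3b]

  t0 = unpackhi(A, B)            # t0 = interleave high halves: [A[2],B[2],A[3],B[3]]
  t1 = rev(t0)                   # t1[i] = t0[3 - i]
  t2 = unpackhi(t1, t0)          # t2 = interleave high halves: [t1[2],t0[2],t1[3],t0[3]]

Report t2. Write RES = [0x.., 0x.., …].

RES = [ 0x9e  0x0e  0x72  0x3b ]

  t0: 72 9e 0e 3b
  t1: 3b 0e 9e 72
  t2: 9e 0e 72 3b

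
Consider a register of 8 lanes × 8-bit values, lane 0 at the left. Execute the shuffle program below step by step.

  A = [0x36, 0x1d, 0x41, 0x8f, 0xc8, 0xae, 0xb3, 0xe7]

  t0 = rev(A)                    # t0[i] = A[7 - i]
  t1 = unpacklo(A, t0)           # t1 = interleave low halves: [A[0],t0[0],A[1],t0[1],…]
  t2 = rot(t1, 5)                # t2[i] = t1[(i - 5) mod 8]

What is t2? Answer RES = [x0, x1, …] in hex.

t0 = [0xe7, 0xb3, 0xae, 0xc8, 0x8f, 0x41, 0x1d, 0x36]
t1 = [0x36, 0xe7, 0x1d, 0xb3, 0x41, 0xae, 0x8f, 0xc8]
t2 = [0xb3, 0x41, 0xae, 0x8f, 0xc8, 0x36, 0xe7, 0x1d]

RES = [0xb3, 0x41, 0xae, 0x8f, 0xc8, 0x36, 0xe7, 0x1d]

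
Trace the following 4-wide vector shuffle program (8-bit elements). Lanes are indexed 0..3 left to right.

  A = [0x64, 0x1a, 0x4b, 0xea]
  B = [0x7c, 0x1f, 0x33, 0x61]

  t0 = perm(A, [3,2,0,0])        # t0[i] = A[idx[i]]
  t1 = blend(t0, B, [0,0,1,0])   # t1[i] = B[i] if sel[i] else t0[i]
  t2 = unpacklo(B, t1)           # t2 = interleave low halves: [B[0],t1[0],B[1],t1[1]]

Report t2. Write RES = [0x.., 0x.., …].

RES = [0x7c, 0xea, 0x1f, 0x4b]

→ t0 |ea|4b|64|64|
→ t1 |ea|4b|33|64|
→ t2 |7c|ea|1f|4b|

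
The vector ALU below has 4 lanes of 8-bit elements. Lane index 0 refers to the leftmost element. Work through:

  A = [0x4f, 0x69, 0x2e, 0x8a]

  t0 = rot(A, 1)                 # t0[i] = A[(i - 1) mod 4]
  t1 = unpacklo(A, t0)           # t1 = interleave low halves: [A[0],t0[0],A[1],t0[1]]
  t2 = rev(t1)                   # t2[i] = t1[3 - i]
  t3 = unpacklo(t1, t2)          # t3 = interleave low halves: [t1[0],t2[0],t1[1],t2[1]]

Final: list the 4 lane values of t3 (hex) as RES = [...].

  t0: 8a 4f 69 2e
  t1: 4f 8a 69 4f
  t2: 4f 69 8a 4f
  t3: 4f 4f 8a 69

RES = [ 0x4f  0x4f  0x8a  0x69 ]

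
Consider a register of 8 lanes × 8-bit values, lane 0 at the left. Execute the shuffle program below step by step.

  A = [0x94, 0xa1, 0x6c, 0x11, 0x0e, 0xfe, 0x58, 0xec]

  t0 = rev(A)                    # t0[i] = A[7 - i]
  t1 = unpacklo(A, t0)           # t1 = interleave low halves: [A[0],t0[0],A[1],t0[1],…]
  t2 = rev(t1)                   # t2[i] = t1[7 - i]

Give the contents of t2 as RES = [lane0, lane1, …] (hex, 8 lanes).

RES = [0x0e, 0x11, 0xfe, 0x6c, 0x58, 0xa1, 0xec, 0x94]

  t0: ec 58 fe 0e 11 6c a1 94
  t1: 94 ec a1 58 6c fe 11 0e
  t2: 0e 11 fe 6c 58 a1 ec 94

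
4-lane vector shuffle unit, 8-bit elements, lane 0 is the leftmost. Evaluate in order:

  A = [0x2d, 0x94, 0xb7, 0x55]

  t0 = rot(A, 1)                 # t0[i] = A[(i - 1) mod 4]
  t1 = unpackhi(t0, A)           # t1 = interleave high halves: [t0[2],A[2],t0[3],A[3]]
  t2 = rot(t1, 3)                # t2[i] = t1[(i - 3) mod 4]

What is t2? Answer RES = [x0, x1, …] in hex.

RES = [0xb7, 0xb7, 0x55, 0x94]

t0 = [0x55, 0x2d, 0x94, 0xb7]
t1 = [0x94, 0xb7, 0xb7, 0x55]
t2 = [0xb7, 0xb7, 0x55, 0x94]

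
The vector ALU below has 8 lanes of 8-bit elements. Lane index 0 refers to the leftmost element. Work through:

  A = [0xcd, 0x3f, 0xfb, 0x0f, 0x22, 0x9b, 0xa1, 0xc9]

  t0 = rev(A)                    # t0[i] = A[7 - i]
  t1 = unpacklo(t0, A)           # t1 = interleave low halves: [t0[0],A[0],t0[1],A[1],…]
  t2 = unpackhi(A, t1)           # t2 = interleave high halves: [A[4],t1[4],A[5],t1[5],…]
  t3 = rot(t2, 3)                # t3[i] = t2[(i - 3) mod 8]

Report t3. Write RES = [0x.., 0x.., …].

RES = [ 0x22  0xc9  0x0f  0x22  0x9b  0x9b  0xfb  0xa1 ]

→ t0 |c9|a1|9b|22|0f|fb|3f|cd|
→ t1 |c9|cd|a1|3f|9b|fb|22|0f|
→ t2 |22|9b|9b|fb|a1|22|c9|0f|
→ t3 |22|c9|0f|22|9b|9b|fb|a1|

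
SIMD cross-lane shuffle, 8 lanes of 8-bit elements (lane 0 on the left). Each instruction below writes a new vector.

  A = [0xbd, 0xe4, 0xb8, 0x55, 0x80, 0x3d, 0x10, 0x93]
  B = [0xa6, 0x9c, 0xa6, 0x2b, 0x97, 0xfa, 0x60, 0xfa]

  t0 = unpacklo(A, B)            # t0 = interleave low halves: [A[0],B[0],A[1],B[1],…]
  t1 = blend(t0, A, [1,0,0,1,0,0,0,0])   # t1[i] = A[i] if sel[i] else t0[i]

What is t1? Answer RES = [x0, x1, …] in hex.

  t0: bd a6 e4 9c b8 a6 55 2b
  t1: bd a6 e4 55 b8 a6 55 2b

RES = [ 0xbd  0xa6  0xe4  0x55  0xb8  0xa6  0x55  0x2b ]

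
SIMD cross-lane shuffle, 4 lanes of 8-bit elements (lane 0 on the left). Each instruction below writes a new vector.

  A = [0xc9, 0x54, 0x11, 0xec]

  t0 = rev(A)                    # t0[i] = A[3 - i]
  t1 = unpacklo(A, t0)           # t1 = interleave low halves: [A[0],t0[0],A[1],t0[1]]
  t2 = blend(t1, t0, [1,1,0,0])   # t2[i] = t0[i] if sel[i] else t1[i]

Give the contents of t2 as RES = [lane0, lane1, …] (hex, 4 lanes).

RES = [0xec, 0x11, 0x54, 0x11]

→ t0 |ec|11|54|c9|
→ t1 |c9|ec|54|11|
→ t2 |ec|11|54|11|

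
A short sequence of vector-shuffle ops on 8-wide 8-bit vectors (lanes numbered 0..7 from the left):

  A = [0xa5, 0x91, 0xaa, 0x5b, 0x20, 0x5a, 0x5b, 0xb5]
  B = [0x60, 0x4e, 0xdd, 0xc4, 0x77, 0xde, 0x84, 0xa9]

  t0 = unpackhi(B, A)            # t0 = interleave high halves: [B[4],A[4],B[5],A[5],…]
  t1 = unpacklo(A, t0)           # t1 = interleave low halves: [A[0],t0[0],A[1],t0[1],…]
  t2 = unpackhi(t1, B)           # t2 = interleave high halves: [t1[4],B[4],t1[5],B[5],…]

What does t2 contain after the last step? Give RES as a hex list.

RES = [0xaa, 0x77, 0xde, 0xde, 0x5b, 0x84, 0x5a, 0xa9]

t0 = [0x77, 0x20, 0xde, 0x5a, 0x84, 0x5b, 0xa9, 0xb5]
t1 = [0xa5, 0x77, 0x91, 0x20, 0xaa, 0xde, 0x5b, 0x5a]
t2 = [0xaa, 0x77, 0xde, 0xde, 0x5b, 0x84, 0x5a, 0xa9]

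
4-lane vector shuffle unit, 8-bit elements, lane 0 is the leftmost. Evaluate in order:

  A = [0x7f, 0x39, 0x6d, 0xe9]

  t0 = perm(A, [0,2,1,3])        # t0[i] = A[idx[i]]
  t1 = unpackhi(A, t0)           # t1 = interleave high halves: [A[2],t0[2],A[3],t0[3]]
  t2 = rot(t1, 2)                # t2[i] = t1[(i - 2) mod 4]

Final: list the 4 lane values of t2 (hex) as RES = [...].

  t0: 7f 6d 39 e9
  t1: 6d 39 e9 e9
  t2: e9 e9 6d 39

RES = [ 0xe9  0xe9  0x6d  0x39 ]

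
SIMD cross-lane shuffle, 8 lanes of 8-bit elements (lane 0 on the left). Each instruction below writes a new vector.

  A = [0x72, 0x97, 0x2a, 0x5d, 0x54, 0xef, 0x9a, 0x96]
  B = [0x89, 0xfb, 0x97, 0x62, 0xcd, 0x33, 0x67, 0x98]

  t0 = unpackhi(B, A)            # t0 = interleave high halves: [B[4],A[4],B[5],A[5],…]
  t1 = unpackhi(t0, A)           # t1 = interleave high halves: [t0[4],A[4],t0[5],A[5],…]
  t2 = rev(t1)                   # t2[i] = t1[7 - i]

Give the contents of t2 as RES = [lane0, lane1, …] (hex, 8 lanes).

  t0: cd 54 33 ef 67 9a 98 96
  t1: 67 54 9a ef 98 9a 96 96
  t2: 96 96 9a 98 ef 9a 54 67

RES = [0x96, 0x96, 0x9a, 0x98, 0xef, 0x9a, 0x54, 0x67]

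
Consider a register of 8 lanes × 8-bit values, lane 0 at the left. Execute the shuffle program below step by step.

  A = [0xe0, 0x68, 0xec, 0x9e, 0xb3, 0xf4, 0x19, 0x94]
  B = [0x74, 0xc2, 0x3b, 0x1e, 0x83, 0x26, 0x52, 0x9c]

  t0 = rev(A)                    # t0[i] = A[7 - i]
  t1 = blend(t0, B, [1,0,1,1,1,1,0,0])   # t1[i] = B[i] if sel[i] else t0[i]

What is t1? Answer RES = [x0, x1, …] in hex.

→ t0 |94|19|f4|b3|9e|ec|68|e0|
→ t1 |74|19|3b|1e|83|26|68|e0|

RES = [ 0x74  0x19  0x3b  0x1e  0x83  0x26  0x68  0xe0 ]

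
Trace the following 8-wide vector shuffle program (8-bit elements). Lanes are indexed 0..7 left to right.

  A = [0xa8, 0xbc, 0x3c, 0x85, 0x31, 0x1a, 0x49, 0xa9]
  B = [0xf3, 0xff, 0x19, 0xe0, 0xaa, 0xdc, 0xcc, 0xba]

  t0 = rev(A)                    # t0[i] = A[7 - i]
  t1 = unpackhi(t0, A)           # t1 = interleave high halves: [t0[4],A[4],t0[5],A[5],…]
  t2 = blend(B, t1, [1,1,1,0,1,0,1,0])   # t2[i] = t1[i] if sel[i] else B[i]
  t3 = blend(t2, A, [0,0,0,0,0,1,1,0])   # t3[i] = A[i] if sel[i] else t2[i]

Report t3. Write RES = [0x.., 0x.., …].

RES = [ 0x85  0x31  0x3c  0xe0  0xbc  0x1a  0x49  0xba ]

t0 = [0xa9, 0x49, 0x1a, 0x31, 0x85, 0x3c, 0xbc, 0xa8]
t1 = [0x85, 0x31, 0x3c, 0x1a, 0xbc, 0x49, 0xa8, 0xa9]
t2 = [0x85, 0x31, 0x3c, 0xe0, 0xbc, 0xdc, 0xa8, 0xba]
t3 = [0x85, 0x31, 0x3c, 0xe0, 0xbc, 0x1a, 0x49, 0xba]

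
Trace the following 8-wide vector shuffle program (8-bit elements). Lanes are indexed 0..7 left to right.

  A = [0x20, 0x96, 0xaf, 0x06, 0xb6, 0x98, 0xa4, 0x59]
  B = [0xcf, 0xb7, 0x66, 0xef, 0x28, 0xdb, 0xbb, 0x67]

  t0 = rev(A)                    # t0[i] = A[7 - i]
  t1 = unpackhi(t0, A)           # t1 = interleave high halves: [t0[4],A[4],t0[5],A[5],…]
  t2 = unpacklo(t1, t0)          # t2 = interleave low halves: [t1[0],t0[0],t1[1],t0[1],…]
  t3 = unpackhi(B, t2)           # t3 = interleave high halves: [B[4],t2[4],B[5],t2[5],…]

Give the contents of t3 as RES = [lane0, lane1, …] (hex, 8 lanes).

RES = [0x28, 0xaf, 0xdb, 0x98, 0xbb, 0x98, 0x67, 0xb6]

→ t0 |59|a4|98|b6|06|af|96|20|
→ t1 |06|b6|af|98|96|a4|20|59|
→ t2 |06|59|b6|a4|af|98|98|b6|
→ t3 |28|af|db|98|bb|98|67|b6|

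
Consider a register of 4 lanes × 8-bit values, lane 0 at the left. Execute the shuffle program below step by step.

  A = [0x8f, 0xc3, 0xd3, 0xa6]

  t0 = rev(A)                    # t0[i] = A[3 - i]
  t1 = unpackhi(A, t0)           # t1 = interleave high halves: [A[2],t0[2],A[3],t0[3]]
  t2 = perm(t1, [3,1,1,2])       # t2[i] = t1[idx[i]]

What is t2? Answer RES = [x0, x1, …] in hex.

  t0: a6 d3 c3 8f
  t1: d3 c3 a6 8f
  t2: 8f c3 c3 a6

RES = [0x8f, 0xc3, 0xc3, 0xa6]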